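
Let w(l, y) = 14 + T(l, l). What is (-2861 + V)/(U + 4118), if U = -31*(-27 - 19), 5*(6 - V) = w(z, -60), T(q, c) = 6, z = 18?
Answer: -953/1848 ≈ -0.51569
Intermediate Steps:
w(l, y) = 20 (w(l, y) = 14 + 6 = 20)
V = 2 (V = 6 - ⅕*20 = 6 - 4 = 2)
U = 1426 (U = -31*(-46) = 1426)
(-2861 + V)/(U + 4118) = (-2861 + 2)/(1426 + 4118) = -2859/5544 = -2859*1/5544 = -953/1848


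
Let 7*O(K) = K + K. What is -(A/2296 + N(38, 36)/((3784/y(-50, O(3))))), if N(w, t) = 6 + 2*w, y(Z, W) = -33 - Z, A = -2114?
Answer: 21423/38786 ≈ 0.55234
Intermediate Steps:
O(K) = 2*K/7 (O(K) = (K + K)/7 = (2*K)/7 = 2*K/7)
-(A/2296 + N(38, 36)/((3784/y(-50, O(3))))) = -(-2114/2296 + (6 + 2*38)/((3784/(-33 - 1*(-50))))) = -(-2114*1/2296 + (6 + 76)/((3784/(-33 + 50)))) = -(-151/164 + 82/((3784/17))) = -(-151/164 + 82/((3784*(1/17)))) = -(-151/164 + 82/(3784/17)) = -(-151/164 + 82*(17/3784)) = -(-151/164 + 697/1892) = -1*(-21423/38786) = 21423/38786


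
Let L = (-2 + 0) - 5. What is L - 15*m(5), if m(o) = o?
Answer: -82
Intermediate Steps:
L = -7 (L = -2 - 5 = -7)
L - 15*m(5) = -7 - 15*5 = -7 - 75 = -82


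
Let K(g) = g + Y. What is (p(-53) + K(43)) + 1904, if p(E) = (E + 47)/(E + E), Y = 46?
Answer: 105632/53 ≈ 1993.1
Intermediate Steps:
p(E) = (47 + E)/(2*E) (p(E) = (47 + E)/((2*E)) = (47 + E)*(1/(2*E)) = (47 + E)/(2*E))
K(g) = 46 + g (K(g) = g + 46 = 46 + g)
(p(-53) + K(43)) + 1904 = ((½)*(47 - 53)/(-53) + (46 + 43)) + 1904 = ((½)*(-1/53)*(-6) + 89) + 1904 = (3/53 + 89) + 1904 = 4720/53 + 1904 = 105632/53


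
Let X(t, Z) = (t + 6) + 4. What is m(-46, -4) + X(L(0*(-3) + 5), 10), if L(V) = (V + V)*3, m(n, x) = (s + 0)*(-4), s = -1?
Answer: 44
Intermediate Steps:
m(n, x) = 4 (m(n, x) = (-1 + 0)*(-4) = -1*(-4) = 4)
L(V) = 6*V (L(V) = (2*V)*3 = 6*V)
X(t, Z) = 10 + t (X(t, Z) = (6 + t) + 4 = 10 + t)
m(-46, -4) + X(L(0*(-3) + 5), 10) = 4 + (10 + 6*(0*(-3) + 5)) = 4 + (10 + 6*(0 + 5)) = 4 + (10 + 6*5) = 4 + (10 + 30) = 4 + 40 = 44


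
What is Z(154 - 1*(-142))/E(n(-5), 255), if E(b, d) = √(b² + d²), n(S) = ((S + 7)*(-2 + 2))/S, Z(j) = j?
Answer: 296/255 ≈ 1.1608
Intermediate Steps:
n(S) = 0 (n(S) = ((7 + S)*0)/S = 0/S = 0)
Z(154 - 1*(-142))/E(n(-5), 255) = (154 - 1*(-142))/(√(0² + 255²)) = (154 + 142)/(√(0 + 65025)) = 296/(√65025) = 296/255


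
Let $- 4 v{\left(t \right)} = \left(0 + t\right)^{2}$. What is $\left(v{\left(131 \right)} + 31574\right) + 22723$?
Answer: $\frac{200027}{4} \approx 50007.0$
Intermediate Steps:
$v{\left(t \right)} = - \frac{t^{2}}{4}$ ($v{\left(t \right)} = - \frac{\left(0 + t\right)^{2}}{4} = - \frac{t^{2}}{4}$)
$\left(v{\left(131 \right)} + 31574\right) + 22723 = \left(- \frac{131^{2}}{4} + 31574\right) + 22723 = \left(\left(- \frac{1}{4}\right) 17161 + 31574\right) + 22723 = \left(- \frac{17161}{4} + 31574\right) + 22723 = \frac{109135}{4} + 22723 = \frac{200027}{4}$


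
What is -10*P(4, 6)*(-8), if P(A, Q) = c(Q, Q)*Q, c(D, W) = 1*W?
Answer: 2880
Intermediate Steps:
c(D, W) = W
P(A, Q) = Q² (P(A, Q) = Q*Q = Q²)
-10*P(4, 6)*(-8) = -10*6²*(-8) = -10*36*(-8) = -360*(-8) = 2880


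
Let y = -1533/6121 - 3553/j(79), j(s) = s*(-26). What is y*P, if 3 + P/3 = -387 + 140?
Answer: -6974674125/6286267 ≈ -1109.5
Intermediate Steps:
j(s) = -26*s
P = -750 (P = -9 + 3*(-387 + 140) = -9 + 3*(-247) = -9 - 741 = -750)
y = 18599131/12572534 (y = -1533/6121 - 3553/((-26*79)) = -1533*1/6121 - 3553/(-2054) = -1533/6121 - 3553*(-1/2054) = -1533/6121 + 3553/2054 = 18599131/12572534 ≈ 1.4793)
y*P = (18599131/12572534)*(-750) = -6974674125/6286267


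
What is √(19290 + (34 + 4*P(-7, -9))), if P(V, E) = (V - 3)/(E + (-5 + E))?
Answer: 6*√283981/23 ≈ 139.02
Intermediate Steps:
P(V, E) = (-3 + V)/(-5 + 2*E)
√(19290 + (34 + 4*P(-7, -9))) = √(19290 + (34 + 4*((-3 - 7)/(-5 + 2*(-9))))) = √(19290 + (34 + 4*(-10/(-5 - 18)))) = √(19290 + (34 + 4*(-10/(-23)))) = √(19290 + (34 + 4*(-1/23*(-10)))) = √(19290 + (34 + 4*(10/23))) = √(19290 + (34 + 40/23)) = √(19290 + 822/23) = √(444492/23) = 6*√283981/23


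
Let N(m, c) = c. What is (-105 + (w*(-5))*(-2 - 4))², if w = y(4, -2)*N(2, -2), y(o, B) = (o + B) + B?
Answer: 11025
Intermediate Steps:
y(o, B) = o + 2*B (y(o, B) = (B + o) + B = o + 2*B)
w = 0 (w = (4 + 2*(-2))*(-2) = (4 - 4)*(-2) = 0*(-2) = 0)
(-105 + (w*(-5))*(-2 - 4))² = (-105 + (0*(-5))*(-2 - 4))² = (-105 + 0*(-6))² = (-105 + 0)² = (-105)² = 11025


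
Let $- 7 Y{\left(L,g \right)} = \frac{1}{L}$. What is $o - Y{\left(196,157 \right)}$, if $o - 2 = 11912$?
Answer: $\frac{16346009}{1372} \approx 11914.0$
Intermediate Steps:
$Y{\left(L,g \right)} = - \frac{1}{7 L}$
$o = 11914$ ($o = 2 + 11912 = 11914$)
$o - Y{\left(196,157 \right)} = 11914 - - \frac{1}{7 \cdot 196} = 11914 - \left(- \frac{1}{7}\right) \frac{1}{196} = 11914 - - \frac{1}{1372} = 11914 + \frac{1}{1372} = \frac{16346009}{1372}$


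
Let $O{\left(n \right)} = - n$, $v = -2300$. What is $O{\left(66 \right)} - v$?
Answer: $2234$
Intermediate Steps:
$O{\left(66 \right)} - v = \left(-1\right) 66 - -2300 = -66 + 2300 = 2234$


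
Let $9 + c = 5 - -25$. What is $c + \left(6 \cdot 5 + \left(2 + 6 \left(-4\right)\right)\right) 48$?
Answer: $405$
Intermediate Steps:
$c = 21$ ($c = -9 + \left(5 - -25\right) = -9 + \left(5 + 25\right) = -9 + 30 = 21$)
$c + \left(6 \cdot 5 + \left(2 + 6 \left(-4\right)\right)\right) 48 = 21 + \left(6 \cdot 5 + \left(2 + 6 \left(-4\right)\right)\right) 48 = 21 + \left(30 + \left(2 - 24\right)\right) 48 = 21 + \left(30 - 22\right) 48 = 21 + 8 \cdot 48 = 21 + 384 = 405$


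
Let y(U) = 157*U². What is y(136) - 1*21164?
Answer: 2882708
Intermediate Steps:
y(136) - 1*21164 = 157*136² - 1*21164 = 157*18496 - 21164 = 2903872 - 21164 = 2882708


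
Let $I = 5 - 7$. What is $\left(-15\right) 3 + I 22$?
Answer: $-89$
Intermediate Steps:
$I = -2$ ($I = 5 - 7 = -2$)
$\left(-15\right) 3 + I 22 = \left(-15\right) 3 - 44 = -45 - 44 = -89$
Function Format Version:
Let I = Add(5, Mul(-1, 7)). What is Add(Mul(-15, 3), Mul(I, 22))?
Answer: -89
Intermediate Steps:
I = -2 (I = Add(5, -7) = -2)
Add(Mul(-15, 3), Mul(I, 22)) = Add(Mul(-15, 3), Mul(-2, 22)) = Add(-45, -44) = -89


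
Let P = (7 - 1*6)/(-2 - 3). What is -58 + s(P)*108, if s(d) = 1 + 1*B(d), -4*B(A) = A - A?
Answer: 50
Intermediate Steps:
P = -1/5 (P = (7 - 6)/(-5) = 1*(-1/5) = -1/5 ≈ -0.20000)
B(A) = 0 (B(A) = -(A - A)/4 = -1/4*0 = 0)
s(d) = 1 (s(d) = 1 + 1*0 = 1 + 0 = 1)
-58 + s(P)*108 = -58 + 1*108 = -58 + 108 = 50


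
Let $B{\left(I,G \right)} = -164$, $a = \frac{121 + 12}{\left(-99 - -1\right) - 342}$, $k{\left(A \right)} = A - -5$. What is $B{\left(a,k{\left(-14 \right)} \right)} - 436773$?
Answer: $-436937$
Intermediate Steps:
$k{\left(A \right)} = 5 + A$ ($k{\left(A \right)} = A + 5 = 5 + A$)
$a = - \frac{133}{440}$ ($a = \frac{133}{\left(-99 + 1\right) - 342} = \frac{133}{-98 - 342} = \frac{133}{-440} = 133 \left(- \frac{1}{440}\right) = - \frac{133}{440} \approx -0.30227$)
$B{\left(a,k{\left(-14 \right)} \right)} - 436773 = -164 - 436773 = -436937$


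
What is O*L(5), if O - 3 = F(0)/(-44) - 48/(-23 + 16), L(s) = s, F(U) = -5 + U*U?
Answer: 15355/308 ≈ 49.854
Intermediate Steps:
F(U) = -5 + U**2
O = 3071/308 (O = 3 + ((-5 + 0**2)/(-44) - 48/(-23 + 16)) = 3 + ((-5 + 0)*(-1/44) - 48/(-7)) = 3 + (-5*(-1/44) - 48*(-1/7)) = 3 + (5/44 + 48/7) = 3 + 2147/308 = 3071/308 ≈ 9.9708)
O*L(5) = (3071/308)*5 = 15355/308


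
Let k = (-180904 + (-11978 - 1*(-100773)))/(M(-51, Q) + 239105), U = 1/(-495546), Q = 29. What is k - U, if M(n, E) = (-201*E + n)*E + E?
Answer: -11411044475/8500348311 ≈ -1.3424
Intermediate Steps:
M(n, E) = E + E*(n - 201*E) (M(n, E) = (n - 201*E)*E + E = E*(n - 201*E) + E = E + E*(n - 201*E))
U = -1/495546 ≈ -2.0180e-6
k = -92109/68614 (k = (-180904 + (-11978 - 1*(-100773)))/(29*(1 - 51 - 201*29) + 239105) = (-180904 + (-11978 + 100773))/(29*(1 - 51 - 5829) + 239105) = (-180904 + 88795)/(29*(-5879) + 239105) = -92109/(-170491 + 239105) = -92109/68614 ≈ -1.3424)
k - U = -92109/68614 - 1*(-1/495546) = -92109/68614 + 1/495546 = -11411044475/8500348311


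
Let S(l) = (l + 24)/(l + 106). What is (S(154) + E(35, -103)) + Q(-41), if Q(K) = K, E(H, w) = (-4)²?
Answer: -3161/130 ≈ -24.315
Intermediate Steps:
E(H, w) = 16
S(l) = (24 + l)/(106 + l)
(S(154) + E(35, -103)) + Q(-41) = ((24 + 154)/(106 + 154) + 16) - 41 = (178/260 + 16) - 41 = ((1/260)*178 + 16) - 41 = (89/130 + 16) - 41 = 2169/130 - 41 = -3161/130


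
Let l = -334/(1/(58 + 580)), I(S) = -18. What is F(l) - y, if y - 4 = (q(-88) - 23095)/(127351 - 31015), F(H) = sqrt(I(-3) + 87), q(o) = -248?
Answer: -120667/32112 + sqrt(69) ≈ 4.5489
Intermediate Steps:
l = -213092 (l = -334/(1/638) = -334/1/638 = -334*638 = -213092)
F(H) = sqrt(69) (F(H) = sqrt(-18 + 87) = sqrt(69))
y = 120667/32112 (y = 4 + (-248 - 23095)/(127351 - 31015) = 4 - 23343/96336 = 4 - 23343*1/96336 = 4 - 7781/32112 = 120667/32112 ≈ 3.7577)
F(l) - y = sqrt(69) - 1*120667/32112 = sqrt(69) - 120667/32112 = -120667/32112 + sqrt(69)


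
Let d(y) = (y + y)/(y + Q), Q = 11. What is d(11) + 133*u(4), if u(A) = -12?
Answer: -1595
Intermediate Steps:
d(y) = 2*y/(11 + y) (d(y) = (y + y)/(y + 11) = (2*y)/(11 + y) = 2*y/(11 + y))
d(11) + 133*u(4) = 2*11/(11 + 11) + 133*(-12) = 2*11/22 - 1596 = 2*11*(1/22) - 1596 = 1 - 1596 = -1595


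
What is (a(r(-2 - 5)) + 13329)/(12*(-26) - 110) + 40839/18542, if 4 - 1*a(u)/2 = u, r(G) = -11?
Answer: -57617130/1956181 ≈ -29.454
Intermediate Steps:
a(u) = 8 - 2*u
(a(r(-2 - 5)) + 13329)/(12*(-26) - 110) + 40839/18542 = ((8 - 2*(-11)) + 13329)/(12*(-26) - 110) + 40839/18542 = ((8 + 22) + 13329)/(-312 - 110) + 40839*(1/18542) = (30 + 13329)/(-422) + 40839/18542 = 13359*(-1/422) + 40839/18542 = -13359/422 + 40839/18542 = -57617130/1956181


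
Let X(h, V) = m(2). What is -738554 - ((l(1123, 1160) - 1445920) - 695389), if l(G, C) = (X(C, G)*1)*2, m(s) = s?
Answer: 1402751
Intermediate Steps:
X(h, V) = 2
l(G, C) = 4 (l(G, C) = (2*1)*2 = 2*2 = 4)
-738554 - ((l(1123, 1160) - 1445920) - 695389) = -738554 - ((4 - 1445920) - 695389) = -738554 - (-1445916 - 695389) = -738554 - 1*(-2141305) = -738554 + 2141305 = 1402751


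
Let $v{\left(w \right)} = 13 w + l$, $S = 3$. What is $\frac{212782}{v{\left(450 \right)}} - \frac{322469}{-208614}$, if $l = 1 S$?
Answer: $\frac{734551035}{19381234} \approx 37.9$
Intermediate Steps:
$l = 3$ ($l = 1 \cdot 3 = 3$)
$v{\left(w \right)} = 3 + 13 w$ ($v{\left(w \right)} = 13 w + 3 = 3 + 13 w$)
$\frac{212782}{v{\left(450 \right)}} - \frac{322469}{-208614} = \frac{212782}{3 + 13 \cdot 450} - \frac{322469}{-208614} = \frac{212782}{3 + 5850} - - \frac{46067}{29802} = \frac{212782}{5853} + \frac{46067}{29802} = \frac{734551035}{19381234}$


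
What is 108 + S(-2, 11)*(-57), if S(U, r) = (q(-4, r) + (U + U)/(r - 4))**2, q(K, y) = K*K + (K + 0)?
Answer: -359508/49 ≈ -7336.9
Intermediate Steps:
q(K, y) = K + K**2 (q(K, y) = K**2 + K = K + K**2)
S(U, r) = (12 + 2*U/(-4 + r))**2 (S(U, r) = (-4*(1 - 4) + (U + U)/(r - 4))**2 = (-4*(-3) + (2*U)/(-4 + r))**2 = (12 + 2*U/(-4 + r))**2)
108 + S(-2, 11)*(-57) = 108 + (4*(-24 - 2 + 6*11)**2/(-4 + 11)**2)*(-57) = 108 + (4*(-24 - 2 + 66)**2/7**2)*(-57) = 108 + (4*(1/49)*40**2)*(-57) = 108 + (4*(1/49)*1600)*(-57) = 108 + (6400/49)*(-57) = 108 - 364800/49 = -359508/49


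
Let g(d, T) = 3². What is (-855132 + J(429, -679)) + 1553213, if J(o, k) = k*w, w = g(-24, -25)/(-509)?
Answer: 355329340/509 ≈ 6.9809e+5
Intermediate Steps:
g(d, T) = 9
w = -9/509 (w = 9/(-509) = 9*(-1/509) = -9/509 ≈ -0.017682)
J(o, k) = -9*k/509 (J(o, k) = k*(-9/509) = -9*k/509)
(-855132 + J(429, -679)) + 1553213 = (-855132 - 9/509*(-679)) + 1553213 = (-855132 + 6111/509) + 1553213 = -435256077/509 + 1553213 = 355329340/509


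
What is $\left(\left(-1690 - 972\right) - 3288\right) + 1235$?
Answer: $-4715$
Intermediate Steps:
$\left(\left(-1690 - 972\right) - 3288\right) + 1235 = \left(-2662 - 3288\right) + 1235 = -5950 + 1235 = -4715$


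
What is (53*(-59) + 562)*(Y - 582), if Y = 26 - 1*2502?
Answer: 7843770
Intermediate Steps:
Y = -2476 (Y = 26 - 2502 = -2476)
(53*(-59) + 562)*(Y - 582) = (53*(-59) + 562)*(-2476 - 582) = (-3127 + 562)*(-3058) = -2565*(-3058) = 7843770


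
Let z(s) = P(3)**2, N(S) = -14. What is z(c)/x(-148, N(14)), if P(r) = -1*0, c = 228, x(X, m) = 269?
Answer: 0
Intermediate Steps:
P(r) = 0
z(s) = 0 (z(s) = 0**2 = 0)
z(c)/x(-148, N(14)) = 0/269 = 0*(1/269) = 0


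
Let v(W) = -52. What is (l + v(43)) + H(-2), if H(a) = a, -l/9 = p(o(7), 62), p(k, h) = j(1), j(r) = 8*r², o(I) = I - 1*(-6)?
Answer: -126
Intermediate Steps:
o(I) = 6 + I (o(I) = I + 6 = 6 + I)
p(k, h) = 8 (p(k, h) = 8*1² = 8*1 = 8)
l = -72 (l = -9*8 = -72)
(l + v(43)) + H(-2) = (-72 - 52) - 2 = -124 - 2 = -126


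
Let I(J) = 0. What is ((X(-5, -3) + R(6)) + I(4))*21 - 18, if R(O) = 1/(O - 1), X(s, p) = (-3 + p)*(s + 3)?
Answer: 1191/5 ≈ 238.20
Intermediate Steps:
X(s, p) = (-3 + p)*(3 + s)
R(O) = 1/(-1 + O)
((X(-5, -3) + R(6)) + I(4))*21 - 18 = (((-9 - 3*(-5) + 3*(-3) - 3*(-5)) + 1/(-1 + 6)) + 0)*21 - 18 = (((-9 + 15 - 9 + 15) + 1/5) + 0)*21 - 18 = ((12 + ⅕) + 0)*21 - 18 = (61/5 + 0)*21 - 18 = (61/5)*21 - 18 = 1281/5 - 18 = 1191/5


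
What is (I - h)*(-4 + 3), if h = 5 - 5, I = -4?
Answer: 4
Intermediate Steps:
h = 0
(I - h)*(-4 + 3) = (-4 - 1*0)*(-4 + 3) = (-4 + 0)*(-1) = -4*(-1) = 4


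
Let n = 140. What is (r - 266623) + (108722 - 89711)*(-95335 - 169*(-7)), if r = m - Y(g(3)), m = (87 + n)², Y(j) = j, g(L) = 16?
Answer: -1790138782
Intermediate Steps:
m = 51529 (m = (87 + 140)² = 227² = 51529)
r = 51513 (r = 51529 - 1*16 = 51529 - 16 = 51513)
(r - 266623) + (108722 - 89711)*(-95335 - 169*(-7)) = (51513 - 266623) + (108722 - 89711)*(-95335 - 169*(-7)) = -215110 + 19011*(-95335 + 1183) = -215110 + 19011*(-94152) = -215110 - 1789923672 = -1790138782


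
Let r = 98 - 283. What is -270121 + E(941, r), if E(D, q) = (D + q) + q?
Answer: -269550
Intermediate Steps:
r = -185
E(D, q) = D + 2*q
-270121 + E(941, r) = -270121 + (941 + 2*(-185)) = -270121 + (941 - 370) = -270121 + 571 = -269550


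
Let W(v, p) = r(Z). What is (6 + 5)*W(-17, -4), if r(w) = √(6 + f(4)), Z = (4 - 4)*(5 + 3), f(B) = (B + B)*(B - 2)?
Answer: 11*√22 ≈ 51.595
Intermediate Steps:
f(B) = 2*B*(-2 + B) (f(B) = (2*B)*(-2 + B) = 2*B*(-2 + B))
Z = 0 (Z = 0*8 = 0)
r(w) = √22 (r(w) = √(6 + 2*4*(-2 + 4)) = √(6 + 2*4*2) = √(6 + 16) = √22)
W(v, p) = √22
(6 + 5)*W(-17, -4) = (6 + 5)*√22 = 11*√22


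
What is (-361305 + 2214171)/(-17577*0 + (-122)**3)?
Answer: -926433/907924 ≈ -1.0204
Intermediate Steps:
(-361305 + 2214171)/(-17577*0 + (-122)**3) = 1852866/(0 - 1815848) = 1852866/(-1815848) = 1852866*(-1/1815848) = -926433/907924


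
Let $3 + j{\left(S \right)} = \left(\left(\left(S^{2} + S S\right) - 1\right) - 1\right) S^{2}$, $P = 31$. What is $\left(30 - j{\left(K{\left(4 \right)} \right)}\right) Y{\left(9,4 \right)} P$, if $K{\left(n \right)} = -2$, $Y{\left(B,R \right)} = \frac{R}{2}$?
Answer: $558$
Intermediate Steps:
$Y{\left(B,R \right)} = \frac{R}{2}$ ($Y{\left(B,R \right)} = R \frac{1}{2} = \frac{R}{2}$)
$j{\left(S \right)} = -3 + S^{2} \left(-2 + 2 S^{2}\right)$ ($j{\left(S \right)} = -3 + \left(\left(\left(S^{2} + S S\right) - 1\right) - 1\right) S^{2} = -3 + \left(\left(\left(S^{2} + S^{2}\right) - 1\right) - 1\right) S^{2} = -3 + \left(\left(2 S^{2} - 1\right) - 1\right) S^{2} = -3 + \left(\left(-1 + 2 S^{2}\right) - 1\right) S^{2} = -3 + \left(-2 + 2 S^{2}\right) S^{2} = -3 + S^{2} \left(-2 + 2 S^{2}\right)$)
$\left(30 - j{\left(K{\left(4 \right)} \right)}\right) Y{\left(9,4 \right)} P = \left(30 - \left(-3 - 2 \left(-2\right)^{2} + 2 \left(-2\right)^{4}\right)\right) \frac{1}{2} \cdot 4 \cdot 31 = \left(30 - \left(-3 - 8 + 2 \cdot 16\right)\right) 2 \cdot 31 = \left(30 - \left(-3 - 8 + 32\right)\right) 2 \cdot 31 = \left(30 - 21\right) 2 \cdot 31 = 9 \cdot 2 \cdot 31 = 18 \cdot 31 = 558$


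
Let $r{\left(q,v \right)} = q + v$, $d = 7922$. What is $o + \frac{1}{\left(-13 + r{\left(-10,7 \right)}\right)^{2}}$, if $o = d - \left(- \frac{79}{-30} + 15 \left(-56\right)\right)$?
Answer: $\frac{33635983}{3840} \approx 8759.4$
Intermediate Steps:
$o = \frac{262781}{30}$ ($o = 7922 - \left(- \frac{79}{-30} + 15 \left(-56\right)\right) = 7922 - \left(\left(-79\right) \left(- \frac{1}{30}\right) - 840\right) = 7922 - \left(\frac{79}{30} - 840\right) = 7922 - - \frac{25121}{30} = 7922 + \frac{25121}{30} = \frac{262781}{30} \approx 8759.4$)
$o + \frac{1}{\left(-13 + r{\left(-10,7 \right)}\right)^{2}} = \frac{262781}{30} + \frac{1}{\left(-13 + \left(-10 + 7\right)\right)^{2}} = \frac{262781}{30} + \frac{1}{\left(-13 - 3\right)^{2}} = \frac{262781}{30} + \frac{1}{\left(-16\right)^{2}} = \frac{262781}{30} + \frac{1}{256} = \frac{33635983}{3840}$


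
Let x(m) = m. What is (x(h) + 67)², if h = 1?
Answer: 4624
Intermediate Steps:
(x(h) + 67)² = (1 + 67)² = 68² = 4624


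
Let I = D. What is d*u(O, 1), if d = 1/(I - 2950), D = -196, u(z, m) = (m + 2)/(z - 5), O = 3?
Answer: 3/6292 ≈ 0.00047680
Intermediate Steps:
u(z, m) = (2 + m)/(-5 + z)
I = -196
d = -1/3146 (d = 1/(-196 - 2950) = 1/(-3146) = -1/3146 ≈ -0.00031786)
d*u(O, 1) = -(2 + 1)/(3146*(-5 + 3)) = -3/(3146*(-2)) = -(-1)*3/6292 = -1/3146*(-3/2) = 3/6292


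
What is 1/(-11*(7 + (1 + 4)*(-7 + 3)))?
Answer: 1/143 ≈ 0.0069930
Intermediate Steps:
1/(-11*(7 + (1 + 4)*(-7 + 3))) = 1/(-11*(7 + 5*(-4))) = 1/(-11*(7 - 20)) = 1/(-11*(-13)) = 1/143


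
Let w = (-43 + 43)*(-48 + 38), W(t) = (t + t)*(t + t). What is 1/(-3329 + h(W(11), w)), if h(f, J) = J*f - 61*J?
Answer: -1/3329 ≈ -0.00030039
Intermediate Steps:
W(t) = 4*t² (W(t) = (2*t)*(2*t) = 4*t²)
w = 0 (w = 0*(-10) = 0)
h(f, J) = -61*J + J*f
1/(-3329 + h(W(11), w)) = 1/(-3329 + 0*(-61 + 4*11²)) = 1/(-3329 + 0*(-61 + 4*121)) = 1/(-3329 + 0*(-61 + 484)) = 1/(-3329 + 0*423) = 1/(-3329 + 0) = 1/(-3329) = -1/3329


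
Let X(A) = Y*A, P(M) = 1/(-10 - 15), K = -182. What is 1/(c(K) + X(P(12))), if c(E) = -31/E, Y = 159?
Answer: -4550/28163 ≈ -0.16156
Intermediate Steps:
P(M) = -1/25 (P(M) = 1/(-25) = -1/25)
X(A) = 159*A
1/(c(K) + X(P(12))) = 1/(-31/(-182) + 159*(-1/25)) = 1/(-31*(-1/182) - 159/25) = 1/(31/182 - 159/25) = 1/(-28163/4550) = -4550/28163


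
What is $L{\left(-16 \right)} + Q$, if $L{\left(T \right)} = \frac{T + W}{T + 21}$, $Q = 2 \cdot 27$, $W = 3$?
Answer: $\frac{257}{5} \approx 51.4$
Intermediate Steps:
$Q = 54$
$L{\left(T \right)} = \frac{3 + T}{21 + T}$ ($L{\left(T \right)} = \frac{T + 3}{T + 21} = \frac{3 + T}{21 + T}$)
$L{\left(-16 \right)} + Q = \frac{3 - 16}{21 - 16} + 54 = \frac{1}{5} \left(-13\right) + 54 = - \frac{13}{5} + 54 = \frac{257}{5}$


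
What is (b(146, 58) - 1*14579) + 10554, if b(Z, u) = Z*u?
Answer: 4443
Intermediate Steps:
(b(146, 58) - 1*14579) + 10554 = (146*58 - 1*14579) + 10554 = (8468 - 14579) + 10554 = -6111 + 10554 = 4443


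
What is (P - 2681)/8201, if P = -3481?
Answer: -6162/8201 ≈ -0.75137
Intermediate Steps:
(P - 2681)/8201 = (-3481 - 2681)/8201 = -6162*1/8201 = -6162/8201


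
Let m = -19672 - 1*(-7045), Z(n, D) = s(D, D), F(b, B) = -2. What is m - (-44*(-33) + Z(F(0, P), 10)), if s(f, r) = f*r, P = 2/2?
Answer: -14179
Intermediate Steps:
P = 1 (P = 2*(½) = 1)
Z(n, D) = D² (Z(n, D) = D*D = D²)
m = -12627 (m = -19672 + 7045 = -12627)
m - (-44*(-33) + Z(F(0, P), 10)) = -12627 - (-44*(-33) + 10²) = -12627 - (1452 + 100) = -12627 - 1*1552 = -12627 - 1552 = -14179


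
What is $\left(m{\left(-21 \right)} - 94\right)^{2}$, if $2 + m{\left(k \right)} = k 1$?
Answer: $13689$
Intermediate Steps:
$m{\left(k \right)} = -2 + k$ ($m{\left(k \right)} = -2 + k 1 = -2 + k$)
$\left(m{\left(-21 \right)} - 94\right)^{2} = \left(\left(-2 - 21\right) - 94\right)^{2} = \left(-23 - 94\right)^{2} = \left(-117\right)^{2} = 13689$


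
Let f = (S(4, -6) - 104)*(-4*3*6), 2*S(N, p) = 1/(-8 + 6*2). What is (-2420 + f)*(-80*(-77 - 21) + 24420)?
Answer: 163203340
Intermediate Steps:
S(N, p) = 1/8 (S(N, p) = 1/(2*(-8 + 6*2)) = 1/(2*(-8 + 12)) = (1/2)/4 = (1/2)*(1/4) = 1/8)
f = 7479 (f = (1/8 - 104)*(-4*3*6) = -(-2493)*6/2 = -831/8*(-72) = 7479)
(-2420 + f)*(-80*(-77 - 21) + 24420) = (-2420 + 7479)*(-80*(-77 - 21) + 24420) = 5059*(-80*(-98) + 24420) = 5059*(7840 + 24420) = 5059*32260 = 163203340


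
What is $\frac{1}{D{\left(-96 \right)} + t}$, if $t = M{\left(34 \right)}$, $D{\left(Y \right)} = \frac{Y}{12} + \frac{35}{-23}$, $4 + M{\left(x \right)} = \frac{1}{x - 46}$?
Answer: $- \frac{276}{3755} \approx -0.073502$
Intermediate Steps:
$M{\left(x \right)} = -4 + \frac{1}{-46 + x}$ ($M{\left(x \right)} = -4 + \frac{1}{x - 46} = -4 + \frac{1}{-46 + x}$)
$D{\left(Y \right)} = - \frac{35}{23} + \frac{Y}{12}$ ($D{\left(Y \right)} = Y \frac{1}{12} + 35 \left(- \frac{1}{23}\right) = \frac{Y}{12} - \frac{35}{23} = - \frac{35}{23} + \frac{Y}{12}$)
$t = - \frac{49}{12}$ ($t = \frac{185 - 136}{-46 + 34} = \frac{185 - 136}{-12} = \left(- \frac{1}{12}\right) 49 = - \frac{49}{12} \approx -4.0833$)
$\frac{1}{D{\left(-96 \right)} + t} = \frac{1}{\left(- \frac{35}{23} + \frac{1}{12} \left(-96\right)\right) - \frac{49}{12}} = \frac{1}{\left(- \frac{35}{23} - 8\right) - \frac{49}{12}} = \frac{1}{- \frac{219}{23} - \frac{49}{12}} = \frac{1}{- \frac{3755}{276}} = - \frac{276}{3755}$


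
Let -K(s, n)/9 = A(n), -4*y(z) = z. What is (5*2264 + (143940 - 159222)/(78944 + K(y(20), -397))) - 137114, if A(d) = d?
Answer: -10380158780/82517 ≈ -1.2579e+5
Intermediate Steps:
y(z) = -z/4
K(s, n) = -9*n
(5*2264 + (143940 - 159222)/(78944 + K(y(20), -397))) - 137114 = (5*2264 + (143940 - 159222)/(78944 - 9*(-397))) - 137114 = (11320 - 15282/(78944 + 3573)) - 137114 = (11320 - 15282/82517) - 137114 = 934077158/82517 - 137114 = -10380158780/82517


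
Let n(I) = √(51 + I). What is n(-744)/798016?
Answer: 3*I*√77/798016 ≈ 3.2988e-5*I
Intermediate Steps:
n(-744)/798016 = √(51 - 744)/798016 = √(-693)*(1/798016) = (3*I*√77)*(1/798016) = 3*I*√77/798016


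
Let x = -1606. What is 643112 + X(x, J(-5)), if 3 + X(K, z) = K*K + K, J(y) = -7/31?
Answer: 3220739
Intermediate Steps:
J(y) = -7/31 (J(y) = -7*1/31 = -7/31)
X(K, z) = -3 + K + K² (X(K, z) = -3 + (K*K + K) = -3 + (K² + K) = -3 + (K + K²) = -3 + K + K²)
643112 + X(x, J(-5)) = 643112 + (-3 - 1606 + (-1606)²) = 643112 + (-3 - 1606 + 2579236) = 643112 + 2577627 = 3220739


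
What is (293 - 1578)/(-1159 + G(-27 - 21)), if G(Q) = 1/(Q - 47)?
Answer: 122075/110106 ≈ 1.1087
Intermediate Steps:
G(Q) = 1/(-47 + Q)
(293 - 1578)/(-1159 + G(-27 - 21)) = (293 - 1578)/(-1159 + 1/(-47 + (-27 - 21))) = -1285/(-1159 + 1/(-47 - 48)) = -1285/(-1159 + 1/(-95)) = -1285/(-1159 - 1/95) = -1285/(-110106/95) = -1285*(-95/110106) = 122075/110106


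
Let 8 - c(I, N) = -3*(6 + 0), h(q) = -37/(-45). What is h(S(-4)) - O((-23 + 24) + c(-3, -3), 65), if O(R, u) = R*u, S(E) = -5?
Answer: -78938/45 ≈ -1754.2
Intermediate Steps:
h(q) = 37/45 (h(q) = -37*(-1/45) = 37/45)
c(I, N) = 26 (c(I, N) = 8 - (-3)*(6 + 0) = 8 - (-3)*6 = 8 - 1*(-18) = 8 + 18 = 26)
h(S(-4)) - O((-23 + 24) + c(-3, -3), 65) = 37/45 - ((-23 + 24) + 26)*65 = 37/45 - (1 + 26)*65 = 37/45 - 27*65 = 37/45 - 1*1755 = 37/45 - 1755 = -78938/45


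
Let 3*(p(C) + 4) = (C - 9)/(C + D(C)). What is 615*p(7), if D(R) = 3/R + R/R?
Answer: -148010/59 ≈ -2508.6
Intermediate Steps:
D(R) = 1 + 3/R (D(R) = 3/R + 1 = 1 + 3/R)
p(C) = -4 + (-9 + C)/(3*(C + (3 + C)/C)) (p(C) = -4 + ((C - 9)/(C + (3 + C)/C))/3 = -4 + ((-9 + C)/(C + (3 + C)/C))/3 = -4 + (-9 + C)/(3*(C + (3 + C)/C)))
615*p(7) = 615*((-12 - 7*7 - 11/3*7²)/(3 + 7 + 7²)) = 615*((-12 - 49 - 11/3*49)/(3 + 7 + 49)) = 615*((-12 - 49 - 539/3)/59) = 615*((1/59)*(-722/3)) = 615*(-722/177) = -148010/59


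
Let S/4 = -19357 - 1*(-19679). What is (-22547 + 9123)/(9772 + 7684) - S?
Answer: -1406047/1091 ≈ -1288.8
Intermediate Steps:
S = 1288 (S = 4*(-19357 - 1*(-19679)) = 4*(-19357 + 19679) = 4*322 = 1288)
(-22547 + 9123)/(9772 + 7684) - S = (-22547 + 9123)/(9772 + 7684) - 1*1288 = -13424/17456 - 1288 = -13424*1/17456 - 1288 = -839/1091 - 1288 = -1406047/1091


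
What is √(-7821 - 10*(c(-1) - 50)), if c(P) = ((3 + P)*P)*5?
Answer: I*√7221 ≈ 84.976*I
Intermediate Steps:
c(P) = 5*P*(3 + P) (c(P) = (P*(3 + P))*5 = 5*P*(3 + P))
√(-7821 - 10*(c(-1) - 50)) = √(-7821 - 10*(5*(-1)*(3 - 1) - 50)) = √(-7821 - 10*(5*(-1)*2 - 50)) = √(-7821 - 10*(-10 - 50)) = √(-7821 - 10*(-60)) = √(-7821 + 600) = √(-7221) = I*√7221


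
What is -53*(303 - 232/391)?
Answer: -6266773/391 ≈ -16028.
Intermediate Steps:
-53*(303 - 232/391) = -53*118241/391 = -6266773/391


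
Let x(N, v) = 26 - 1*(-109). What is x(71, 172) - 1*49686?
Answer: -49551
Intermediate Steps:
x(N, v) = 135 (x(N, v) = 26 + 109 = 135)
x(71, 172) - 1*49686 = 135 - 1*49686 = 135 - 49686 = -49551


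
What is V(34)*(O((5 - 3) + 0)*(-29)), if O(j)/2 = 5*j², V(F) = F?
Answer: -39440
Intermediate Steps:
O(j) = 10*j² (O(j) = 2*(5*j²) = 10*j²)
V(34)*(O((5 - 3) + 0)*(-29)) = 34*((10*((5 - 3) + 0)²)*(-29)) = 34*((10*(2 + 0)²)*(-29)) = 34*((10*2²)*(-29)) = 34*((10*4)*(-29)) = 34*(40*(-29)) = 34*(-1160) = -39440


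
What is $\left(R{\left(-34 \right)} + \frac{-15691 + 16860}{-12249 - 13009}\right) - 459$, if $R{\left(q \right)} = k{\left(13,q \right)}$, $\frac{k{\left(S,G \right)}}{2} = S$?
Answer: $- \frac{10937883}{25258} \approx -433.05$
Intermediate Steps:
$k{\left(S,G \right)} = 2 S$
$R{\left(q \right)} = 26$ ($R{\left(q \right)} = 2 \cdot 13 = 26$)
$\left(R{\left(-34 \right)} + \frac{-15691 + 16860}{-12249 - 13009}\right) - 459 = \left(26 + \frac{-15691 + 16860}{-12249 - 13009}\right) - 459 = \left(26 + \frac{1169}{-25258}\right) - 459 = \left(26 + 1169 \left(- \frac{1}{25258}\right)\right) - 459 = \left(26 - \frac{1169}{25258}\right) - 459 = \frac{655539}{25258} - 459 = - \frac{10937883}{25258}$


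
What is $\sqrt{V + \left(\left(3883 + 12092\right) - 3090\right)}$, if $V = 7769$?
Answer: $\sqrt{20654} \approx 143.72$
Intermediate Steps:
$\sqrt{V + \left(\left(3883 + 12092\right) - 3090\right)} = \sqrt{7769 + \left(\left(3883 + 12092\right) - 3090\right)} = \sqrt{7769 + \left(15975 - 3090\right)} = \sqrt{7769 + 12885} = \sqrt{20654}$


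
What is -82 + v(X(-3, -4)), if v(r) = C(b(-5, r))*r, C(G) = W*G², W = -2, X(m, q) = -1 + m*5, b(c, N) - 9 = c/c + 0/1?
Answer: 3118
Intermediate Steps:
b(c, N) = 10 (b(c, N) = 9 + (c/c + 0/1) = 9 + (1 + 0*1) = 9 + (1 + 0) = 9 + 1 = 10)
X(m, q) = -1 + 5*m
C(G) = -2*G²
v(r) = -200*r (v(r) = (-2*10²)*r = (-2*100)*r = -200*r)
-82 + v(X(-3, -4)) = -82 - 200*(-1 + 5*(-3)) = -82 - 200*(-1 - 15) = -82 - 200*(-16) = -82 + 3200 = 3118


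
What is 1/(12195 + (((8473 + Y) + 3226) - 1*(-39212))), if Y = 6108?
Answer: 1/69214 ≈ 1.4448e-5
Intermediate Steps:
1/(12195 + (((8473 + Y) + 3226) - 1*(-39212))) = 1/(12195 + (((8473 + 6108) + 3226) - 1*(-39212))) = 1/(12195 + ((14581 + 3226) + 39212)) = 1/(12195 + (17807 + 39212)) = 1/(12195 + 57019) = 1/69214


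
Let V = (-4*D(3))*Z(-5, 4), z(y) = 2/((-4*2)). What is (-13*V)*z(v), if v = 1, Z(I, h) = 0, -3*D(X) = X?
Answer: 0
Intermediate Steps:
D(X) = -X/3
z(y) = -1/4 (z(y) = 2/(-8) = 2*(-1/8) = -1/4)
V = 0 (V = -(-4)*3/3*0 = -4*(-1)*0 = 4*0 = 0)
(-13*V)*z(v) = -13*0*(-1/4) = 0*(-1/4) = 0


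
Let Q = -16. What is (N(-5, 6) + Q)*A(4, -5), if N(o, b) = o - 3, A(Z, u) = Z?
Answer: -96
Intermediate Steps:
N(o, b) = -3 + o
(N(-5, 6) + Q)*A(4, -5) = ((-3 - 5) - 16)*4 = (-8 - 16)*4 = -24*4 = -96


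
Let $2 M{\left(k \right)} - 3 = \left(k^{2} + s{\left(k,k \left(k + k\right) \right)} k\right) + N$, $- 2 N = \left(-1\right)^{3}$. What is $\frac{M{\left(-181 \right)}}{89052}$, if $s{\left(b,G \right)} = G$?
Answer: $- \frac{23653435}{356208} \approx -66.403$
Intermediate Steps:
$N = \frac{1}{2}$ ($N = - \frac{\left(-1\right)^{3}}{2} = \left(- \frac{1}{2}\right) \left(-1\right) = \frac{1}{2} \approx 0.5$)
$M{\left(k \right)} = \frac{7}{4} + k^{3} + \frac{k^{2}}{2}$ ($M{\left(k \right)} = \frac{3}{2} + \frac{\left(k^{2} + k \left(k + k\right) k\right) + \frac{1}{2}}{2} = \frac{3}{2} + \frac{\left(k^{2} + k 2 k k\right) + \frac{1}{2}}{2} = \frac{3}{2} + \frac{\left(k^{2} + 2 k^{2} k\right) + \frac{1}{2}}{2} = \frac{3}{2} + \frac{\left(k^{2} + 2 k^{3}\right) + \frac{1}{2}}{2} = \frac{3}{2} + \frac{\frac{1}{2} + k^{2} + 2 k^{3}}{2} = \frac{3}{2} + \left(\frac{1}{4} + k^{3} + \frac{k^{2}}{2}\right) = \frac{7}{4} + k^{3} + \frac{k^{2}}{2}$)
$\frac{M{\left(-181 \right)}}{89052} = \frac{\frac{7}{4} + \left(-181\right)^{3} + \frac{\left(-181\right)^{2}}{2}}{89052} = \left(\frac{7}{4} - 5929741 + \frac{1}{2} \cdot 32761\right) \frac{1}{89052} = \left(\frac{7}{4} - 5929741 + \frac{32761}{2}\right) \frac{1}{89052} = \left(- \frac{23653435}{4}\right) \frac{1}{89052} = - \frac{23653435}{356208}$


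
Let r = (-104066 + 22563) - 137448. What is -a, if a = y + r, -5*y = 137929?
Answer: 1232684/5 ≈ 2.4654e+5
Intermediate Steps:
r = -218951 (r = -81503 - 137448 = -218951)
y = -137929/5 (y = -⅕*137929 = -137929/5 ≈ -27586.)
a = -1232684/5 (a = -137929/5 - 218951 = -1232684/5 ≈ -2.4654e+5)
-a = -1*(-1232684/5) = 1232684/5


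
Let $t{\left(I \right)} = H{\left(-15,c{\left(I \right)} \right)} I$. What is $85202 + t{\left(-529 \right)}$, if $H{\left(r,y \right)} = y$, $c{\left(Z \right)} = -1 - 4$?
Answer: $87847$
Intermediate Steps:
$c{\left(Z \right)} = -5$ ($c{\left(Z \right)} = -1 - 4 = -5$)
$t{\left(I \right)} = - 5 I$
$85202 + t{\left(-529 \right)} = 85202 - -2645 = 85202 + 2645 = 87847$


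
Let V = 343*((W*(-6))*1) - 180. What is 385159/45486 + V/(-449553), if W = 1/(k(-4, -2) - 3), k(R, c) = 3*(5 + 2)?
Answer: 6413435999/757346954 ≈ 8.4683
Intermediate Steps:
k(R, c) = 21 (k(R, c) = 3*7 = 21)
W = 1/18 (W = 1/(21 - 3) = 1/18 ≈ 0.055556)
V = -883/3 (V = 343*(((1/18)*(-6))*1) - 180 = 343*(-⅓*1) - 180 = 343*(-⅓) - 180 = -343/3 - 180 = -883/3 ≈ -294.33)
385159/45486 + V/(-449553) = 385159/45486 - 883/3/(-449553) = 385159*(1/45486) - 883/3*(-1/449553) = 385159/45486 + 883/1348659 = 6413435999/757346954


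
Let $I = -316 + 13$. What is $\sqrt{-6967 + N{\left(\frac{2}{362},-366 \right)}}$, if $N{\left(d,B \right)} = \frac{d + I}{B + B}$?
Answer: $\frac{i \sqrt{30573089507406}}{66246} \approx 83.466 i$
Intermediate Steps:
$I = -303$
$N{\left(d,B \right)} = \frac{-303 + d}{2 B}$ ($N{\left(d,B \right)} = \frac{d - 303}{B + B} = \frac{-303 + d}{2 B}$)
$\sqrt{-6967 + N{\left(\frac{2}{362},-366 \right)}} = \sqrt{-6967 + \frac{-303 + \frac{2}{362}}{2 \left(-366\right)}} = \sqrt{-6967 + \frac{1}{2} \left(- \frac{1}{366}\right) \left(-303 + 2 \cdot \frac{1}{362}\right)} = \sqrt{-6967 + \frac{1}{2} \left(- \frac{1}{366}\right) \left(-303 + \frac{1}{181}\right)} = \sqrt{-6967 + \frac{1}{2} \left(- \frac{1}{366}\right) \left(- \frac{54842}{181}\right)} = \sqrt{-6967 + \frac{27421}{66246}} = \sqrt{- \frac{461508461}{66246}} = \frac{i \sqrt{30573089507406}}{66246}$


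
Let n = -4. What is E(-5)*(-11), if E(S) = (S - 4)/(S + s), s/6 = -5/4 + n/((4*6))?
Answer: -22/3 ≈ -7.3333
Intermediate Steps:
s = -17/2 (s = 6*(-5/4 - 4/(4*6)) = 6*(-5*¼ - 4/24) = 6*(-5/4 - 4*1/24) = 6*(-5/4 - ⅙) = 6*(-17/12) = -17/2 ≈ -8.5000)
E(S) = (-4 + S)/(-17/2 + S) (E(S) = (S - 4)/(S - 17/2) = (-4 + S)/(-17/2 + S))
E(-5)*(-11) = (2*(-4 - 5)/(-17 + 2*(-5)))*(-11) = (2*(-9)/(-17 - 10))*(-11) = (2*(-9)/(-27))*(-11) = (2*(-1/27)*(-9))*(-11) = (⅔)*(-11) = -22/3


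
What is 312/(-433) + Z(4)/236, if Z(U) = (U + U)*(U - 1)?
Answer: -15810/25547 ≈ -0.61886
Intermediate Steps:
Z(U) = 2*U*(-1 + U) (Z(U) = (2*U)*(-1 + U) = 2*U*(-1 + U))
312/(-433) + Z(4)/236 = 312/(-433) + (2*4*(-1 + 4))/236 = 312*(-1/433) + (2*4*3)*(1/236) = -312/433 + 24*(1/236) = -312/433 + 6/59 = -15810/25547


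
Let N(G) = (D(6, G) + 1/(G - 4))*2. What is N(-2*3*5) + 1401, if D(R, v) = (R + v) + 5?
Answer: 23170/17 ≈ 1362.9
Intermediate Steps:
D(R, v) = 5 + R + v
N(G) = 22 + 2*G + 2/(-4 + G) (N(G) = ((5 + 6 + G) + 1/(G - 4))*2 = ((11 + G) + 1/(-4 + G))*2 = (11 + G + 1/(-4 + G))*2 = 22 + 2*G + 2/(-4 + G))
N(-2*3*5) + 1401 = 2*(-43 + (-2*3*5)² + 7*(-2*3*5))/(-4 - 2*3*5) + 1401 = 2*(-43 + (-6*5)² + 7*(-6*5))/(-4 - 6*5) + 1401 = 2*(-43 + (-30)² + 7*(-30))/(-4 - 30) + 1401 = 2*(-43 + 900 - 210)/(-34) + 1401 = 2*(-1/34)*647 + 1401 = -647/17 + 1401 = 23170/17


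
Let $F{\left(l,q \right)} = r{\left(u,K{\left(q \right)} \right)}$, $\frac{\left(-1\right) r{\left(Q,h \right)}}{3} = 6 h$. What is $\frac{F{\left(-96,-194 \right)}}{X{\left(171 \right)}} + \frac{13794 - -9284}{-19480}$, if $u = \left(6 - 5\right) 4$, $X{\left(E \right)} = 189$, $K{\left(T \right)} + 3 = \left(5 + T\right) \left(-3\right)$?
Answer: $- \frac{3743013}{68180} \approx -54.899$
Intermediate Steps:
$K{\left(T \right)} = -18 - 3 T$ ($K{\left(T \right)} = -3 + \left(5 + T\right) \left(-3\right) = -3 - \left(15 + 3 T\right) = -18 - 3 T$)
$u = 4$ ($u = 1 \cdot 4 = 4$)
$r{\left(Q,h \right)} = - 18 h$ ($r{\left(Q,h \right)} = - 3 \cdot 6 h = - 18 h$)
$F{\left(l,q \right)} = 324 + 54 q$ ($F{\left(l,q \right)} = - 18 \left(-18 - 3 q\right) = 324 + 54 q$)
$\frac{F{\left(-96,-194 \right)}}{X{\left(171 \right)}} + \frac{13794 - -9284}{-19480} = \frac{324 + 54 \left(-194\right)}{189} + \frac{13794 - -9284}{-19480} = \left(324 - 10476\right) \frac{1}{189} + \left(13794 + 9284\right) \left(- \frac{1}{19480}\right) = \left(-10152\right) \frac{1}{189} + 23078 \left(- \frac{1}{19480}\right) = - \frac{376}{7} - \frac{11539}{9740} = - \frac{3743013}{68180}$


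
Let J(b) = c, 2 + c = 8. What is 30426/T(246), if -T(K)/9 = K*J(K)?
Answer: -5071/2214 ≈ -2.2904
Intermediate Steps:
c = 6 (c = -2 + 8 = 6)
J(b) = 6
T(K) = -54*K (T(K) = -9*K*6 = -54*K)
30426/T(246) = 30426/((-54*246)) = 30426/(-13284) = 30426*(-1/13284) = -5071/2214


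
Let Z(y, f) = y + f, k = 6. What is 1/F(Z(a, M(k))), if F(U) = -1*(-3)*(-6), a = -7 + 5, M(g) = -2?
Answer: -1/18 ≈ -0.055556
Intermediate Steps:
a = -2
Z(y, f) = f + y
F(U) = -18 (F(U) = 3*(-6) = -18)
1/F(Z(a, M(k))) = 1/(-18) = -1/18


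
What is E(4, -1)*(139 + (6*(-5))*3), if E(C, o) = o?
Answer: -49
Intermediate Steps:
E(4, -1)*(139 + (6*(-5))*3) = -(139 + (6*(-5))*3) = -(139 - 30*3) = -(139 - 90) = -1*49 = -49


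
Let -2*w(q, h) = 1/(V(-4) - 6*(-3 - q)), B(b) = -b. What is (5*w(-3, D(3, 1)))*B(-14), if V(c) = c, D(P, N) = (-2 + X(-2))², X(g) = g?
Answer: 35/4 ≈ 8.7500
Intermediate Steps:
D(P, N) = 16 (D(P, N) = (-2 - 2)² = (-4)² = 16)
w(q, h) = -1/(2*(14 + 6*q)) (w(q, h) = -1/(2*(-4 - 6*(-3 - q))) = -1/(2*(-4 + (18 + 6*q))) = -1/(2*(14 + 6*q)))
(5*w(-3, D(3, 1)))*B(-14) = (5*(-1/(28 + 12*(-3))))*(-1*(-14)) = (5*(-1/(28 - 36)))*14 = (5*(-1/(-8)))*14 = (5*(-1*(-⅛)))*14 = (5*(⅛))*14 = (5/8)*14 = 35/4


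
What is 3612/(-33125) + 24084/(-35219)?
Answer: -924993528/1166629375 ≈ -0.79288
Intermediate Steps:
3612/(-33125) + 24084/(-35219) = 3612*(-1/33125) + 24084*(-1/35219) = -3612/33125 - 24084/35219 = -924993528/1166629375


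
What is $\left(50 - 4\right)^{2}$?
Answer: $2116$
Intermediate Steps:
$\left(50 - 4\right)^{2} = 46^{2} = 2116$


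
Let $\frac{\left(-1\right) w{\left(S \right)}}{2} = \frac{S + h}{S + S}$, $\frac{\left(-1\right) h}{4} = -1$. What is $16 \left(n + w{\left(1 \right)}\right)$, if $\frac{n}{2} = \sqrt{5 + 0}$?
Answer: $-80 + 32 \sqrt{5} \approx -8.4458$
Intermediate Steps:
$h = 4$ ($h = \left(-4\right) \left(-1\right) = 4$)
$n = 2 \sqrt{5}$ ($n = 2 \sqrt{5 + 0} = 2 \sqrt{5} \approx 4.4721$)
$w{\left(S \right)} = - \frac{4 + S}{S}$ ($w{\left(S \right)} = - 2 \frac{S + 4}{S + S} = - 2 \frac{4 + S}{2 S} = - \frac{4 + S}{S}$)
$16 \left(n + w{\left(1 \right)}\right) = 16 \left(2 \sqrt{5} + \frac{-4 - 1}{1}\right) = 16 \left(2 \sqrt{5} + 1 \left(-4 - 1\right)\right) = 16 \left(2 \sqrt{5} + 1 \left(-5\right)\right) = 16 \left(2 \sqrt{5} - 5\right) = 16 \left(-5 + 2 \sqrt{5}\right) = -80 + 32 \sqrt{5}$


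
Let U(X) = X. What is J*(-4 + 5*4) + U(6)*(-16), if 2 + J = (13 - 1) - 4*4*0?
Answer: 64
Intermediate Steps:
J = 10 (J = -2 + ((13 - 1) - 4*4*0) = -2 + (12 - 16*0) = -2 + (12 + 0) = -2 + 12 = 10)
J*(-4 + 5*4) + U(6)*(-16) = 10*(-4 + 5*4) + 6*(-16) = 10*(-4 + 20) - 96 = 10*16 - 96 = 160 - 96 = 64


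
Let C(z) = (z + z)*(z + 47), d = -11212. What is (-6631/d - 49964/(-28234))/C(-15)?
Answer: -124569337/50649537280 ≈ -0.0024594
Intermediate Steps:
C(z) = 2*z*(47 + z) (C(z) = (2*z)*(47 + z) = 2*z*(47 + z))
(-6631/d - 49964/(-28234))/C(-15) = (-6631/(-11212) - 49964/(-28234))/((2*(-15)*(47 - 15))) = (-6631*(-1/11212) - 49964*(-1/28234))/((2*(-15)*32)) = (6631/11212 + 24982/14117)/(-960) = (373708011/158279804)*(-1/960) = -124569337/50649537280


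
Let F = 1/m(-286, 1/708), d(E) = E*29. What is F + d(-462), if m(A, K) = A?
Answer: -3831829/286 ≈ -13398.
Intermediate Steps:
d(E) = 29*E
F = -1/286 (F = 1/(-286) = -1/286 ≈ -0.0034965)
F + d(-462) = -1/286 + 29*(-462) = -1/286 - 13398 = -3831829/286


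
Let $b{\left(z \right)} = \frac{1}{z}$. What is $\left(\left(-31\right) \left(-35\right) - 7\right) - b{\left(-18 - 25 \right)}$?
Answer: $\frac{46355}{43} \approx 1078.0$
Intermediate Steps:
$\left(\left(-31\right) \left(-35\right) - 7\right) - b{\left(-18 - 25 \right)} = \left(\left(-31\right) \left(-35\right) - 7\right) - \frac{1}{-18 - 25} = \left(1085 - 7\right) - \frac{1}{-43} = 1078 - - \frac{1}{43} = 1078 + \frac{1}{43} = \frac{46355}{43}$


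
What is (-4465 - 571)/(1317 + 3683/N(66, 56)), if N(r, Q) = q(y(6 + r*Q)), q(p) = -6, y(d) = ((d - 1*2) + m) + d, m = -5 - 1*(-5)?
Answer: -30216/4219 ≈ -7.1619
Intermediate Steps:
m = 0 (m = -5 + 5 = 0)
y(d) = -2 + 2*d (y(d) = ((d - 1*2) + 0) + d = ((d - 2) + 0) + d = ((-2 + d) + 0) + d = (-2 + d) + d = -2 + 2*d)
N(r, Q) = -6
(-4465 - 571)/(1317 + 3683/N(66, 56)) = (-4465 - 571)/(1317 + 3683/(-6)) = -5036/(1317 + 3683*(-⅙)) = -5036/(1317 - 3683/6) = -5036/4219/6 = -5036*6/4219 = -30216/4219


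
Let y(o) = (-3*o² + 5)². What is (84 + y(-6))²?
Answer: 114340249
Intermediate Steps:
y(o) = (5 - 3*o²)²
(84 + y(-6))² = (84 + (-5 + 3*(-6)²)²)² = (84 + (-5 + 3*36)²)² = (84 + (-5 + 108)²)² = (84 + 103²)² = (84 + 10609)² = 10693² = 114340249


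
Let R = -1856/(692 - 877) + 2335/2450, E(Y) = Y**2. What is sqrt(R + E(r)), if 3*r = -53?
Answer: sqrt(19506279010)/7770 ≈ 17.975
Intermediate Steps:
r = -53/3 (r = (1/3)*(-53) = -53/3 ≈ -17.667)
R = 199167/18130 (R = -1856/(-185) + 2335*(1/2450) = -1856*(-1/185) + 467/490 = 1856/185 + 467/490 = 199167/18130 ≈ 10.985)
sqrt(R + E(r)) = sqrt(199167/18130 + (-53/3)**2) = sqrt(199167/18130 + 2809/9) = sqrt(52719673/163170) = sqrt(19506279010)/7770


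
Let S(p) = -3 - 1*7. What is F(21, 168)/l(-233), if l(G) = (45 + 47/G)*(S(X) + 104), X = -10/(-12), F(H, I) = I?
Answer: 9786/245293 ≈ 0.039895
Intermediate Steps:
X = 5/6 (X = -10*(-1/12) = 5/6 ≈ 0.83333)
S(p) = -10 (S(p) = -3 - 7 = -10)
l(G) = 4230 + 4418/G (l(G) = (45 + 47/G)*(-10 + 104) = (45 + 47/G)*94 = 4230 + 4418/G)
F(21, 168)/l(-233) = 168/(4230 + 4418/(-233)) = 168/(4230 + 4418*(-1/233)) = 168/(4230 - 4418/233) = 168/(981172/233) = 168*(233/981172) = 9786/245293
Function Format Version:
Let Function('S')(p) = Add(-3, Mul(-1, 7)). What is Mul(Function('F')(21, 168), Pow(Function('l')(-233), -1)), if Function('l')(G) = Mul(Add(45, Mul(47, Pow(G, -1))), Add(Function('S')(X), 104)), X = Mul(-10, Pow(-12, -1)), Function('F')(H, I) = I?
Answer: Rational(9786, 245293) ≈ 0.039895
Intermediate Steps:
X = Rational(5, 6) (X = Mul(-10, Rational(-1, 12)) = Rational(5, 6) ≈ 0.83333)
Function('S')(p) = -10 (Function('S')(p) = Add(-3, -7) = -10)
Function('l')(G) = Add(4230, Mul(4418, Pow(G, -1))) (Function('l')(G) = Mul(Add(45, Mul(47, Pow(G, -1))), Add(-10, 104)) = Mul(Add(45, Mul(47, Pow(G, -1))), 94) = Add(4230, Mul(4418, Pow(G, -1))))
Mul(Function('F')(21, 168), Pow(Function('l')(-233), -1)) = Mul(168, Pow(Add(4230, Mul(4418, Pow(-233, -1))), -1)) = Mul(168, Pow(Add(4230, Mul(4418, Rational(-1, 233))), -1)) = Mul(168, Pow(Add(4230, Rational(-4418, 233)), -1)) = Mul(168, Pow(Rational(981172, 233), -1)) = Mul(168, Rational(233, 981172)) = Rational(9786, 245293)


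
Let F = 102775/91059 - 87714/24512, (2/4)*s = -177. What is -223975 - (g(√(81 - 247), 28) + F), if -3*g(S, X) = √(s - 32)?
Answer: -249957644854237/1116019104 + I*√386/3 ≈ -2.2397e+5 + 6.549*I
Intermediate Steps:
s = -354 (s = 2*(-177) = -354)
F = -2733964163/1116019104 (F = 102775*(1/91059) - 87714*1/24512 = 102775/91059 - 43857/12256 = -2733964163/1116019104 ≈ -2.4497)
g(S, X) = -I*√386/3 (g(S, X) = -√(-354 - 32)/3 = -I*√386/3)
-223975 - (g(√(81 - 247), 28) + F) = -223975 - (-I*√386/3 - 2733964163/1116019104) = -223975 - (-2733964163/1116019104 - I*√386/3) = -223975 + (2733964163/1116019104 + I*√386/3) = -249957644854237/1116019104 + I*√386/3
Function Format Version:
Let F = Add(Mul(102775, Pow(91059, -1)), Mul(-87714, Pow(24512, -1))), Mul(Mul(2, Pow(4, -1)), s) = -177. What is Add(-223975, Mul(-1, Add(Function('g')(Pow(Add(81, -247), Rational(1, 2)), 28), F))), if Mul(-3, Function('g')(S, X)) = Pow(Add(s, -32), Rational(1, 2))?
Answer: Add(Rational(-249957644854237, 1116019104), Mul(Rational(1, 3), I, Pow(386, Rational(1, 2)))) ≈ Add(-2.2397e+5, Mul(6.5490, I))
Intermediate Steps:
s = -354 (s = Mul(2, -177) = -354)
F = Rational(-2733964163, 1116019104) (F = Add(Mul(102775, Rational(1, 91059)), Mul(-87714, Rational(1, 24512))) = Add(Rational(102775, 91059), Rational(-43857, 12256)) = Rational(-2733964163, 1116019104) ≈ -2.4497)
Function('g')(S, X) = Mul(Rational(-1, 3), I, Pow(386, Rational(1, 2))) (Function('g')(S, X) = Mul(Rational(-1, 3), Pow(Add(-354, -32), Rational(1, 2))) = Mul(Rational(-1, 3), Pow(-386, Rational(1, 2))) = Mul(Rational(-1, 3), Mul(I, Pow(386, Rational(1, 2)))) = Mul(Rational(-1, 3), I, Pow(386, Rational(1, 2))))
Add(-223975, Mul(-1, Add(Function('g')(Pow(Add(81, -247), Rational(1, 2)), 28), F))) = Add(-223975, Mul(-1, Add(Mul(Rational(-1, 3), I, Pow(386, Rational(1, 2))), Rational(-2733964163, 1116019104)))) = Add(-223975, Mul(-1, Add(Rational(-2733964163, 1116019104), Mul(Rational(-1, 3), I, Pow(386, Rational(1, 2)))))) = Add(-223975, Add(Rational(2733964163, 1116019104), Mul(Rational(1, 3), I, Pow(386, Rational(1, 2))))) = Add(Rational(-249957644854237, 1116019104), Mul(Rational(1, 3), I, Pow(386, Rational(1, 2))))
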